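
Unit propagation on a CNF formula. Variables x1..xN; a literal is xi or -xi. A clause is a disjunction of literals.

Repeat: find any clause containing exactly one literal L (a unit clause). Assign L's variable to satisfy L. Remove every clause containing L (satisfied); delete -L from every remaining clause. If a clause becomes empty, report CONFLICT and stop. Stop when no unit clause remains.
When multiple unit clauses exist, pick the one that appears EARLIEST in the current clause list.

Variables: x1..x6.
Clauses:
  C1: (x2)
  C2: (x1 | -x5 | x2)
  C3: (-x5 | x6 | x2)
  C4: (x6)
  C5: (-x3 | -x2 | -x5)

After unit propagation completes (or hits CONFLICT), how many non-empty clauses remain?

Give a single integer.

unit clause [2] forces x2=T; simplify:
  drop -2 from [-3, -2, -5] -> [-3, -5]
  satisfied 3 clause(s); 2 remain; assigned so far: [2]
unit clause [6] forces x6=T; simplify:
  satisfied 1 clause(s); 1 remain; assigned so far: [2, 6]

Answer: 1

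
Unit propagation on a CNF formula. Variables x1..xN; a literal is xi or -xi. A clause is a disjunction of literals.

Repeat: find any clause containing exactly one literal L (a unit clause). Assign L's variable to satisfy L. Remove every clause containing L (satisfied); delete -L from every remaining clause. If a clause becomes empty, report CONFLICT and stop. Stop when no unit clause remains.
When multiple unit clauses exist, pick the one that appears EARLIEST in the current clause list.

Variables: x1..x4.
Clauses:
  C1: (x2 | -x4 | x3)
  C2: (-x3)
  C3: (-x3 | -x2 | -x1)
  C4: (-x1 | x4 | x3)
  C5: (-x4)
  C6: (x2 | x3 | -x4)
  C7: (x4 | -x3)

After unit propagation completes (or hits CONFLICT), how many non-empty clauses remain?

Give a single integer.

Answer: 0

Derivation:
unit clause [-3] forces x3=F; simplify:
  drop 3 from [2, -4, 3] -> [2, -4]
  drop 3 from [-1, 4, 3] -> [-1, 4]
  drop 3 from [2, 3, -4] -> [2, -4]
  satisfied 3 clause(s); 4 remain; assigned so far: [3]
unit clause [-4] forces x4=F; simplify:
  drop 4 from [-1, 4] -> [-1]
  satisfied 3 clause(s); 1 remain; assigned so far: [3, 4]
unit clause [-1] forces x1=F; simplify:
  satisfied 1 clause(s); 0 remain; assigned so far: [1, 3, 4]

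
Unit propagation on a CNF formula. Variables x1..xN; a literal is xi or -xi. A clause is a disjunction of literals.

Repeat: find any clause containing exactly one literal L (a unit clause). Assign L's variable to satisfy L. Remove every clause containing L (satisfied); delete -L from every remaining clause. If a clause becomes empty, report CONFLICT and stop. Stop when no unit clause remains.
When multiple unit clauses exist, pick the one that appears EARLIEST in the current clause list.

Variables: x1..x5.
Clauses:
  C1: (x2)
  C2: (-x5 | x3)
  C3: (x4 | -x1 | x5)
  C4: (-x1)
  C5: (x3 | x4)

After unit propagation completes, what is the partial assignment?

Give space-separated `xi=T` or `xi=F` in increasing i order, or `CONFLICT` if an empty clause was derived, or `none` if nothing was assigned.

Answer: x1=F x2=T

Derivation:
unit clause [2] forces x2=T; simplify:
  satisfied 1 clause(s); 4 remain; assigned so far: [2]
unit clause [-1] forces x1=F; simplify:
  satisfied 2 clause(s); 2 remain; assigned so far: [1, 2]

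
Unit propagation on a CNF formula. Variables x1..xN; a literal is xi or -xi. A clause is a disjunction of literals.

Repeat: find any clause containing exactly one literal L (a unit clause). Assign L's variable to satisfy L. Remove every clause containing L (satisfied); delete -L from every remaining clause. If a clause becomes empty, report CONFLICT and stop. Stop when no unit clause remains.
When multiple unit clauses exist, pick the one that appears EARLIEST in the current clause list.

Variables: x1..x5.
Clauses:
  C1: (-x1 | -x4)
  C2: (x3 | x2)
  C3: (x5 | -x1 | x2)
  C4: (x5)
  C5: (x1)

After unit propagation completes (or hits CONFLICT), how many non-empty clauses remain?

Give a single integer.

Answer: 1

Derivation:
unit clause [5] forces x5=T; simplify:
  satisfied 2 clause(s); 3 remain; assigned so far: [5]
unit clause [1] forces x1=T; simplify:
  drop -1 from [-1, -4] -> [-4]
  satisfied 1 clause(s); 2 remain; assigned so far: [1, 5]
unit clause [-4] forces x4=F; simplify:
  satisfied 1 clause(s); 1 remain; assigned so far: [1, 4, 5]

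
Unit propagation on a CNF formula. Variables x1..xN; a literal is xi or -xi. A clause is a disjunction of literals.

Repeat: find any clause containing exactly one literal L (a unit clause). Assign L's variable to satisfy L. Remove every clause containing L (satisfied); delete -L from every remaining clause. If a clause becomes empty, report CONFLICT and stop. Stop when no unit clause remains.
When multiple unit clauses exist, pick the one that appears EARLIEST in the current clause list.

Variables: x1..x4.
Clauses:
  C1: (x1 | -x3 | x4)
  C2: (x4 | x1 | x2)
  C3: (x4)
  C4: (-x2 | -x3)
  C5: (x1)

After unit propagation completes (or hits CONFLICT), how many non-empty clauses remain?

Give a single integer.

unit clause [4] forces x4=T; simplify:
  satisfied 3 clause(s); 2 remain; assigned so far: [4]
unit clause [1] forces x1=T; simplify:
  satisfied 1 clause(s); 1 remain; assigned so far: [1, 4]

Answer: 1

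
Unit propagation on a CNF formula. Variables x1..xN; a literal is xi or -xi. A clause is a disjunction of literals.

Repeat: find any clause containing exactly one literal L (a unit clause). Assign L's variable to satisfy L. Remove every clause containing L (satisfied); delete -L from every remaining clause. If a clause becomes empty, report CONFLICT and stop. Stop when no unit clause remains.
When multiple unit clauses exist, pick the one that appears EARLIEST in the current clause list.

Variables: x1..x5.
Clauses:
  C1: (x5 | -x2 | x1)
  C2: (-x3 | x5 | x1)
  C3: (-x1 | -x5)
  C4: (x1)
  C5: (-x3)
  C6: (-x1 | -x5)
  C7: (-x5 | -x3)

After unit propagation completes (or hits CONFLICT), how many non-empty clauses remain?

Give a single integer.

Answer: 0

Derivation:
unit clause [1] forces x1=T; simplify:
  drop -1 from [-1, -5] -> [-5]
  drop -1 from [-1, -5] -> [-5]
  satisfied 3 clause(s); 4 remain; assigned so far: [1]
unit clause [-5] forces x5=F; simplify:
  satisfied 3 clause(s); 1 remain; assigned so far: [1, 5]
unit clause [-3] forces x3=F; simplify:
  satisfied 1 clause(s); 0 remain; assigned so far: [1, 3, 5]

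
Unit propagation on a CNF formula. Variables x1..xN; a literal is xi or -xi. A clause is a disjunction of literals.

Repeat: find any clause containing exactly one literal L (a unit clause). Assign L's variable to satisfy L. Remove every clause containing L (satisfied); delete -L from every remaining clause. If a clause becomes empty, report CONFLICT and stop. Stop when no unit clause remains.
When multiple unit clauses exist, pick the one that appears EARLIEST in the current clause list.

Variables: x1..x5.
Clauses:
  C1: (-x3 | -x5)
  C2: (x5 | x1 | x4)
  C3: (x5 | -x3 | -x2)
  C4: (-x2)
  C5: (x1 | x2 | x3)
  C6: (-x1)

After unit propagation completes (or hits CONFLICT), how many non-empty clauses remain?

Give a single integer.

unit clause [-2] forces x2=F; simplify:
  drop 2 from [1, 2, 3] -> [1, 3]
  satisfied 2 clause(s); 4 remain; assigned so far: [2]
unit clause [-1] forces x1=F; simplify:
  drop 1 from [5, 1, 4] -> [5, 4]
  drop 1 from [1, 3] -> [3]
  satisfied 1 clause(s); 3 remain; assigned so far: [1, 2]
unit clause [3] forces x3=T; simplify:
  drop -3 from [-3, -5] -> [-5]
  satisfied 1 clause(s); 2 remain; assigned so far: [1, 2, 3]
unit clause [-5] forces x5=F; simplify:
  drop 5 from [5, 4] -> [4]
  satisfied 1 clause(s); 1 remain; assigned so far: [1, 2, 3, 5]
unit clause [4] forces x4=T; simplify:
  satisfied 1 clause(s); 0 remain; assigned so far: [1, 2, 3, 4, 5]

Answer: 0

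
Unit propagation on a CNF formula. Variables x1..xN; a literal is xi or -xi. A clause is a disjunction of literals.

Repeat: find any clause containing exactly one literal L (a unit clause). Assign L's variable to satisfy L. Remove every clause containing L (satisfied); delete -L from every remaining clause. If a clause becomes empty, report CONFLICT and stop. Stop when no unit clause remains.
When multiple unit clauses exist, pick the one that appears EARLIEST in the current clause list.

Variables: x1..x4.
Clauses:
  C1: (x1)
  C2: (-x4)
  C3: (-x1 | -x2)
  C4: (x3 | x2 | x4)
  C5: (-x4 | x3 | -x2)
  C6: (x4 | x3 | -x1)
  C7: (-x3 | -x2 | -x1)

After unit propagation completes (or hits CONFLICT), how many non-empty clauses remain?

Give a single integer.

Answer: 0

Derivation:
unit clause [1] forces x1=T; simplify:
  drop -1 from [-1, -2] -> [-2]
  drop -1 from [4, 3, -1] -> [4, 3]
  drop -1 from [-3, -2, -1] -> [-3, -2]
  satisfied 1 clause(s); 6 remain; assigned so far: [1]
unit clause [-4] forces x4=F; simplify:
  drop 4 from [3, 2, 4] -> [3, 2]
  drop 4 from [4, 3] -> [3]
  satisfied 2 clause(s); 4 remain; assigned so far: [1, 4]
unit clause [-2] forces x2=F; simplify:
  drop 2 from [3, 2] -> [3]
  satisfied 2 clause(s); 2 remain; assigned so far: [1, 2, 4]
unit clause [3] forces x3=T; simplify:
  satisfied 2 clause(s); 0 remain; assigned so far: [1, 2, 3, 4]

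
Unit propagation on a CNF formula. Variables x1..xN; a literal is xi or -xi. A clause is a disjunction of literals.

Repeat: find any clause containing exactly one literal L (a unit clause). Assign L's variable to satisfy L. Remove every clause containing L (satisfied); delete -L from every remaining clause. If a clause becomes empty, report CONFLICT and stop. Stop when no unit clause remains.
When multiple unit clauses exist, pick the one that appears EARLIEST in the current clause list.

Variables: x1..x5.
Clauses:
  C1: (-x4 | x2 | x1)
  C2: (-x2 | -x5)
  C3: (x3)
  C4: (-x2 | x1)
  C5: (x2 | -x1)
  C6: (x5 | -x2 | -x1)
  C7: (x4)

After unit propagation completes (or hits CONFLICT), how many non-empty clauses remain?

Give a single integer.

Answer: 5

Derivation:
unit clause [3] forces x3=T; simplify:
  satisfied 1 clause(s); 6 remain; assigned so far: [3]
unit clause [4] forces x4=T; simplify:
  drop -4 from [-4, 2, 1] -> [2, 1]
  satisfied 1 clause(s); 5 remain; assigned so far: [3, 4]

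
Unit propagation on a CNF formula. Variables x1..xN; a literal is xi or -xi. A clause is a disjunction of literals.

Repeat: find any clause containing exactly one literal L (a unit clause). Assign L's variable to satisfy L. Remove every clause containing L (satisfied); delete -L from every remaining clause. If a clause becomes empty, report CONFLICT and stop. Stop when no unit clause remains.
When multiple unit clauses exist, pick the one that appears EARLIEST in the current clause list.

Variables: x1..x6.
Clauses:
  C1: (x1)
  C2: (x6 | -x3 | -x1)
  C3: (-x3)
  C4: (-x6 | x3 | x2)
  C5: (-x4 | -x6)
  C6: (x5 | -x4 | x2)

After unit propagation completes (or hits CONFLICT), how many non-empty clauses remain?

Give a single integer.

Answer: 3

Derivation:
unit clause [1] forces x1=T; simplify:
  drop -1 from [6, -3, -1] -> [6, -3]
  satisfied 1 clause(s); 5 remain; assigned so far: [1]
unit clause [-3] forces x3=F; simplify:
  drop 3 from [-6, 3, 2] -> [-6, 2]
  satisfied 2 clause(s); 3 remain; assigned so far: [1, 3]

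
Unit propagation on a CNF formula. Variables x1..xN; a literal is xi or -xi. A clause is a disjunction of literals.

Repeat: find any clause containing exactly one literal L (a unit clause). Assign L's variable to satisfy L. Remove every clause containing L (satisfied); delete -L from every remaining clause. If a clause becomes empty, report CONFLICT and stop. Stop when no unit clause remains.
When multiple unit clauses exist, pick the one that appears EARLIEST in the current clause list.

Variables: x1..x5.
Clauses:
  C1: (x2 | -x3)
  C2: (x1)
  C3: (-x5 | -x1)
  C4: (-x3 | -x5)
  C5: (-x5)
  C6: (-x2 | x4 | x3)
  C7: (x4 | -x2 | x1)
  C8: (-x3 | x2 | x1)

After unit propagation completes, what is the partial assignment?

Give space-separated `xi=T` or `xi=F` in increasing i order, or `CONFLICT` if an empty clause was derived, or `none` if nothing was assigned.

unit clause [1] forces x1=T; simplify:
  drop -1 from [-5, -1] -> [-5]
  satisfied 3 clause(s); 5 remain; assigned so far: [1]
unit clause [-5] forces x5=F; simplify:
  satisfied 3 clause(s); 2 remain; assigned so far: [1, 5]

Answer: x1=T x5=F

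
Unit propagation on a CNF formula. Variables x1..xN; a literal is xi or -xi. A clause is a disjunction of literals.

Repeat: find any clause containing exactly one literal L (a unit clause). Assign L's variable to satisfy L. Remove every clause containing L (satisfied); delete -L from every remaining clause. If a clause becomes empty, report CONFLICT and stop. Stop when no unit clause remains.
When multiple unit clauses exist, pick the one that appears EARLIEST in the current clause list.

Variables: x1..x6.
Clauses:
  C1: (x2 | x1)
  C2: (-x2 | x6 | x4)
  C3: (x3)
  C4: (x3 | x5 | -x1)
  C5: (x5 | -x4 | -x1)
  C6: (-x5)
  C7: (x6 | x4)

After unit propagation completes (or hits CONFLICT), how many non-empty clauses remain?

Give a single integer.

Answer: 4

Derivation:
unit clause [3] forces x3=T; simplify:
  satisfied 2 clause(s); 5 remain; assigned so far: [3]
unit clause [-5] forces x5=F; simplify:
  drop 5 from [5, -4, -1] -> [-4, -1]
  satisfied 1 clause(s); 4 remain; assigned so far: [3, 5]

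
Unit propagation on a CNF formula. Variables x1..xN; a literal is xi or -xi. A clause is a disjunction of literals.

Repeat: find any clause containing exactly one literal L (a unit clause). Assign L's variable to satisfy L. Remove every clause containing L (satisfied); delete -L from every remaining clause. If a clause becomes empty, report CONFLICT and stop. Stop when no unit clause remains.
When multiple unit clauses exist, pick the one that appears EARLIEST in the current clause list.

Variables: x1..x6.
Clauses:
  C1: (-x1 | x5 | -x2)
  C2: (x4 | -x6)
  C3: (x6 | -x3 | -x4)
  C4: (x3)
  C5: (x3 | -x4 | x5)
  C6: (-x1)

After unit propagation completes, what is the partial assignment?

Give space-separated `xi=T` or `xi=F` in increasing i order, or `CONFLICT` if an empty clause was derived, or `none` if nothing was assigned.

Answer: x1=F x3=T

Derivation:
unit clause [3] forces x3=T; simplify:
  drop -3 from [6, -3, -4] -> [6, -4]
  satisfied 2 clause(s); 4 remain; assigned so far: [3]
unit clause [-1] forces x1=F; simplify:
  satisfied 2 clause(s); 2 remain; assigned so far: [1, 3]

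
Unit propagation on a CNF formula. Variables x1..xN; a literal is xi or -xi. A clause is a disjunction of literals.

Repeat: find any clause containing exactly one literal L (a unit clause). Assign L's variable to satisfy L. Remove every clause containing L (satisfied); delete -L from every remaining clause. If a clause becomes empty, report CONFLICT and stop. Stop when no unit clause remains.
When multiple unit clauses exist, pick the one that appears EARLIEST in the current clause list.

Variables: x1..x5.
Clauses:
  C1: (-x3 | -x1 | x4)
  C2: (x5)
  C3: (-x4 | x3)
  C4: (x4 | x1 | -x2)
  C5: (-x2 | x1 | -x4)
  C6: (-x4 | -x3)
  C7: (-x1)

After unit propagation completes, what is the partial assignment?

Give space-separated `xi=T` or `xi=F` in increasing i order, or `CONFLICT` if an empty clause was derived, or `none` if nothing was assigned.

unit clause [5] forces x5=T; simplify:
  satisfied 1 clause(s); 6 remain; assigned so far: [5]
unit clause [-1] forces x1=F; simplify:
  drop 1 from [4, 1, -2] -> [4, -2]
  drop 1 from [-2, 1, -4] -> [-2, -4]
  satisfied 2 clause(s); 4 remain; assigned so far: [1, 5]

Answer: x1=F x5=T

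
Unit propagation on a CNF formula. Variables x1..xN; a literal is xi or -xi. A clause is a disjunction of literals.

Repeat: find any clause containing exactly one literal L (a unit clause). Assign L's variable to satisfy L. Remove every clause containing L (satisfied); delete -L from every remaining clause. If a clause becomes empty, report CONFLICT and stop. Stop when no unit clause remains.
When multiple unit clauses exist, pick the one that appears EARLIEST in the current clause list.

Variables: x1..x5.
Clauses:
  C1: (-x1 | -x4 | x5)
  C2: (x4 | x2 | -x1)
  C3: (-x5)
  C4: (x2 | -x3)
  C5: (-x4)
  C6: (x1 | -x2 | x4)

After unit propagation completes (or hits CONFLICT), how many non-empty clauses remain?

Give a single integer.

Answer: 3

Derivation:
unit clause [-5] forces x5=F; simplify:
  drop 5 from [-1, -4, 5] -> [-1, -4]
  satisfied 1 clause(s); 5 remain; assigned so far: [5]
unit clause [-4] forces x4=F; simplify:
  drop 4 from [4, 2, -1] -> [2, -1]
  drop 4 from [1, -2, 4] -> [1, -2]
  satisfied 2 clause(s); 3 remain; assigned so far: [4, 5]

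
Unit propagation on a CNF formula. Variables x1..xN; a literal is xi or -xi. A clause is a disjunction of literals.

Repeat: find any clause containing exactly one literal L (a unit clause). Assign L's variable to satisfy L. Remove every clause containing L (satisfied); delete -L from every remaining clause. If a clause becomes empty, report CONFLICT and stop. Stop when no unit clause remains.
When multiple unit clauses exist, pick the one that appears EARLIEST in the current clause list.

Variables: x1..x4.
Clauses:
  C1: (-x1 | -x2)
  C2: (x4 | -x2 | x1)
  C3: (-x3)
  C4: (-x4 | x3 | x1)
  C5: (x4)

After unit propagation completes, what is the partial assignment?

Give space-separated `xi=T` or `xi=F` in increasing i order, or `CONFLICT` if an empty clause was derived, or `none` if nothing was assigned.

unit clause [-3] forces x3=F; simplify:
  drop 3 from [-4, 3, 1] -> [-4, 1]
  satisfied 1 clause(s); 4 remain; assigned so far: [3]
unit clause [4] forces x4=T; simplify:
  drop -4 from [-4, 1] -> [1]
  satisfied 2 clause(s); 2 remain; assigned so far: [3, 4]
unit clause [1] forces x1=T; simplify:
  drop -1 from [-1, -2] -> [-2]
  satisfied 1 clause(s); 1 remain; assigned so far: [1, 3, 4]
unit clause [-2] forces x2=F; simplify:
  satisfied 1 clause(s); 0 remain; assigned so far: [1, 2, 3, 4]

Answer: x1=T x2=F x3=F x4=T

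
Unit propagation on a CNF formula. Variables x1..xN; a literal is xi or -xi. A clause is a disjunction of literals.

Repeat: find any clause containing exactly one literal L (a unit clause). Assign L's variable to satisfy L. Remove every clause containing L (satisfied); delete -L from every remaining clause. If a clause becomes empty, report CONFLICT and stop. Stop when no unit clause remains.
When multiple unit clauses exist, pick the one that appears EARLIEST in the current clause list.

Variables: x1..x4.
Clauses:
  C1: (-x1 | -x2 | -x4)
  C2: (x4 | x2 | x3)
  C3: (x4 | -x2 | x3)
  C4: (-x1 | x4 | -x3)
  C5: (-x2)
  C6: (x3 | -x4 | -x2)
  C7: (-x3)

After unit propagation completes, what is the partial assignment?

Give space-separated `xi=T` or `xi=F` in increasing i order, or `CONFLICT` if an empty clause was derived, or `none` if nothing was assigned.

unit clause [-2] forces x2=F; simplify:
  drop 2 from [4, 2, 3] -> [4, 3]
  satisfied 4 clause(s); 3 remain; assigned so far: [2]
unit clause [-3] forces x3=F; simplify:
  drop 3 from [4, 3] -> [4]
  satisfied 2 clause(s); 1 remain; assigned so far: [2, 3]
unit clause [4] forces x4=T; simplify:
  satisfied 1 clause(s); 0 remain; assigned so far: [2, 3, 4]

Answer: x2=F x3=F x4=T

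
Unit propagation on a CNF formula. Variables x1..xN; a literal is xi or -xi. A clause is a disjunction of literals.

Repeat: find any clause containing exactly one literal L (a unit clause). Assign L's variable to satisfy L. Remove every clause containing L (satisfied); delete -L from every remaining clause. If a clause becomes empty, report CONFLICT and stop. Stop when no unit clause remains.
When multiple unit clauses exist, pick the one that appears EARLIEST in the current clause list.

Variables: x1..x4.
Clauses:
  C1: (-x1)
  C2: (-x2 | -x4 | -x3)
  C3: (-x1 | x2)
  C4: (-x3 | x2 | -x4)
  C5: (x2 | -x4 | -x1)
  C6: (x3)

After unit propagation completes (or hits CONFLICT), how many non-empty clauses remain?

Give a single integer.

Answer: 2

Derivation:
unit clause [-1] forces x1=F; simplify:
  satisfied 3 clause(s); 3 remain; assigned so far: [1]
unit clause [3] forces x3=T; simplify:
  drop -3 from [-2, -4, -3] -> [-2, -4]
  drop -3 from [-3, 2, -4] -> [2, -4]
  satisfied 1 clause(s); 2 remain; assigned so far: [1, 3]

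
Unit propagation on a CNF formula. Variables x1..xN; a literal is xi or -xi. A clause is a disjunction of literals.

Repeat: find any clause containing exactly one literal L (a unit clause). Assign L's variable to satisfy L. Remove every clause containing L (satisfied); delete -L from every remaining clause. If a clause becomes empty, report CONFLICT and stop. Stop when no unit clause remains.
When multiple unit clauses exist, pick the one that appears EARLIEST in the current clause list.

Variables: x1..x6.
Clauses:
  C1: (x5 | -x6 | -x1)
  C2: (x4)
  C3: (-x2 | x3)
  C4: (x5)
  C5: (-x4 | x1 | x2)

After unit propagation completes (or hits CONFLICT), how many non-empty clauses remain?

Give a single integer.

Answer: 2

Derivation:
unit clause [4] forces x4=T; simplify:
  drop -4 from [-4, 1, 2] -> [1, 2]
  satisfied 1 clause(s); 4 remain; assigned so far: [4]
unit clause [5] forces x5=T; simplify:
  satisfied 2 clause(s); 2 remain; assigned so far: [4, 5]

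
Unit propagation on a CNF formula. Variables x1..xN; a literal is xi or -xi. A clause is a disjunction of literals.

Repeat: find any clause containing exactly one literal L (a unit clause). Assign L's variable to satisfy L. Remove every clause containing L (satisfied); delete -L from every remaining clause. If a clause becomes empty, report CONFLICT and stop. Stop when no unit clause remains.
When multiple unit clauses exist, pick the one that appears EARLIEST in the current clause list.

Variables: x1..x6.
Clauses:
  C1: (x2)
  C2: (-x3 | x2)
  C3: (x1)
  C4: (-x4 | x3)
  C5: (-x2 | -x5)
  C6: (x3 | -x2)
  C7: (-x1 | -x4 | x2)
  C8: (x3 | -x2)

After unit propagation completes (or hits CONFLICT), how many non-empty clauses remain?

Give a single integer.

Answer: 0

Derivation:
unit clause [2] forces x2=T; simplify:
  drop -2 from [-2, -5] -> [-5]
  drop -2 from [3, -2] -> [3]
  drop -2 from [3, -2] -> [3]
  satisfied 3 clause(s); 5 remain; assigned so far: [2]
unit clause [1] forces x1=T; simplify:
  satisfied 1 clause(s); 4 remain; assigned so far: [1, 2]
unit clause [-5] forces x5=F; simplify:
  satisfied 1 clause(s); 3 remain; assigned so far: [1, 2, 5]
unit clause [3] forces x3=T; simplify:
  satisfied 3 clause(s); 0 remain; assigned so far: [1, 2, 3, 5]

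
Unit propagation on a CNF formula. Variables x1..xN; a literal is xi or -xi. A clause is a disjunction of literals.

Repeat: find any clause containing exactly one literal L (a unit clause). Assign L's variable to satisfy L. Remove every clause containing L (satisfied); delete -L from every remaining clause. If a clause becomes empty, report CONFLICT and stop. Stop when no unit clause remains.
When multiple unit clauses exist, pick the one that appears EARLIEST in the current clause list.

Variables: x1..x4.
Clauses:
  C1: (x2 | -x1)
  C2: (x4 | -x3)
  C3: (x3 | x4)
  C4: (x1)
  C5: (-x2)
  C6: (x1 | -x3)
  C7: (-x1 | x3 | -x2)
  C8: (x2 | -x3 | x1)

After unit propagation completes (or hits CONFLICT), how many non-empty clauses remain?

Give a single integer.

unit clause [1] forces x1=T; simplify:
  drop -1 from [2, -1] -> [2]
  drop -1 from [-1, 3, -2] -> [3, -2]
  satisfied 3 clause(s); 5 remain; assigned so far: [1]
unit clause [2] forces x2=T; simplify:
  drop -2 from [-2] -> [] (empty!)
  drop -2 from [3, -2] -> [3]
  satisfied 1 clause(s); 4 remain; assigned so far: [1, 2]
CONFLICT (empty clause)

Answer: 3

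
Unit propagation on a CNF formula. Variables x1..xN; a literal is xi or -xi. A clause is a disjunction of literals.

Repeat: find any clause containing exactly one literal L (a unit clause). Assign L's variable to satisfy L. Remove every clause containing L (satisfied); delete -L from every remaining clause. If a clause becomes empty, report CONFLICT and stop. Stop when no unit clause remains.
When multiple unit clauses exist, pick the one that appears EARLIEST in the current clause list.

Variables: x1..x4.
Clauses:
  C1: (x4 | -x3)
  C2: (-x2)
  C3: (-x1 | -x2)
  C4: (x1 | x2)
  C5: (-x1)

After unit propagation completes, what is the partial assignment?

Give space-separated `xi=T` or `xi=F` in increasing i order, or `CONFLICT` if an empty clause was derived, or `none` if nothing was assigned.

Answer: CONFLICT

Derivation:
unit clause [-2] forces x2=F; simplify:
  drop 2 from [1, 2] -> [1]
  satisfied 2 clause(s); 3 remain; assigned so far: [2]
unit clause [1] forces x1=T; simplify:
  drop -1 from [-1] -> [] (empty!)
  satisfied 1 clause(s); 2 remain; assigned so far: [1, 2]
CONFLICT (empty clause)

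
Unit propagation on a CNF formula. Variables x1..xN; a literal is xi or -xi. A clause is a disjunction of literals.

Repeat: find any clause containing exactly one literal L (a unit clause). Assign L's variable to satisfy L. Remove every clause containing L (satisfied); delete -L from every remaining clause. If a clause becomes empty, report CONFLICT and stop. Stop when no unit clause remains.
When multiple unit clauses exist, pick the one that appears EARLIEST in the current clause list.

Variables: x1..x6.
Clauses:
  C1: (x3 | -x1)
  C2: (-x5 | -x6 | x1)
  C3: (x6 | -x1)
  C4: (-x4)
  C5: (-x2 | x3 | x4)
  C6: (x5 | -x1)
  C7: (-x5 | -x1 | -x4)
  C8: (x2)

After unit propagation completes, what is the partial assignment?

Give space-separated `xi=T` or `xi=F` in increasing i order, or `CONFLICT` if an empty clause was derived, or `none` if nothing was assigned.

Answer: x2=T x3=T x4=F

Derivation:
unit clause [-4] forces x4=F; simplify:
  drop 4 from [-2, 3, 4] -> [-2, 3]
  satisfied 2 clause(s); 6 remain; assigned so far: [4]
unit clause [2] forces x2=T; simplify:
  drop -2 from [-2, 3] -> [3]
  satisfied 1 clause(s); 5 remain; assigned so far: [2, 4]
unit clause [3] forces x3=T; simplify:
  satisfied 2 clause(s); 3 remain; assigned so far: [2, 3, 4]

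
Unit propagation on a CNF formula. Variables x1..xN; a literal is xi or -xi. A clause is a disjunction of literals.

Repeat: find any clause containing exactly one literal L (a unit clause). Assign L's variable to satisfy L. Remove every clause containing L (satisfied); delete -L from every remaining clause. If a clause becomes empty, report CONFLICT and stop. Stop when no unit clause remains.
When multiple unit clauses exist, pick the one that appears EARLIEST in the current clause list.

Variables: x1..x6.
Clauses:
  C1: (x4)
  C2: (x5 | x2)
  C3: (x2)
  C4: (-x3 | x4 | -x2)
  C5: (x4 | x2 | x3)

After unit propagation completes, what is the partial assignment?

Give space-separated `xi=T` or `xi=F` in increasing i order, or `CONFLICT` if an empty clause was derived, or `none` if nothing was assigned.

Answer: x2=T x4=T

Derivation:
unit clause [4] forces x4=T; simplify:
  satisfied 3 clause(s); 2 remain; assigned so far: [4]
unit clause [2] forces x2=T; simplify:
  satisfied 2 clause(s); 0 remain; assigned so far: [2, 4]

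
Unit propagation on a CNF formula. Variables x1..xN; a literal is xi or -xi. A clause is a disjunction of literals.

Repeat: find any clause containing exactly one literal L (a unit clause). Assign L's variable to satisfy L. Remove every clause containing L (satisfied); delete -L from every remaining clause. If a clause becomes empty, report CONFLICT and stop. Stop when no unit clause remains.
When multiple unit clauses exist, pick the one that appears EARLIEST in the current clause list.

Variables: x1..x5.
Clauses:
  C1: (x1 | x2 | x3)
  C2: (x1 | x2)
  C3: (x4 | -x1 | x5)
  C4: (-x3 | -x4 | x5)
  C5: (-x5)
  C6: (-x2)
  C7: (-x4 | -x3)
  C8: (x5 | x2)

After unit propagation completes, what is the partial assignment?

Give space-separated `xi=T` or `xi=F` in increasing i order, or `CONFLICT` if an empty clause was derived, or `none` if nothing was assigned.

Answer: CONFLICT

Derivation:
unit clause [-5] forces x5=F; simplify:
  drop 5 from [4, -1, 5] -> [4, -1]
  drop 5 from [-3, -4, 5] -> [-3, -4]
  drop 5 from [5, 2] -> [2]
  satisfied 1 clause(s); 7 remain; assigned so far: [5]
unit clause [-2] forces x2=F; simplify:
  drop 2 from [1, 2, 3] -> [1, 3]
  drop 2 from [1, 2] -> [1]
  drop 2 from [2] -> [] (empty!)
  satisfied 1 clause(s); 6 remain; assigned so far: [2, 5]
CONFLICT (empty clause)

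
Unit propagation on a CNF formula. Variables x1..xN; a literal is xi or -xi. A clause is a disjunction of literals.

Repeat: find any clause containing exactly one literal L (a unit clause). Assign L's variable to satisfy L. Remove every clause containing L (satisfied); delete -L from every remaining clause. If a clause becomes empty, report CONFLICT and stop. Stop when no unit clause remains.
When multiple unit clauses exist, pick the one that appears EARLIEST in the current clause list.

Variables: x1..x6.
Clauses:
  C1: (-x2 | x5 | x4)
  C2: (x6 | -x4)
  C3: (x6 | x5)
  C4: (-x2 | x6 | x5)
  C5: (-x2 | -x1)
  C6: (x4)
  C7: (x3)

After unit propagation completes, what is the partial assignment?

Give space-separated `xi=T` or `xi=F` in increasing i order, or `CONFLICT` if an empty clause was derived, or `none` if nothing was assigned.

Answer: x3=T x4=T x6=T

Derivation:
unit clause [4] forces x4=T; simplify:
  drop -4 from [6, -4] -> [6]
  satisfied 2 clause(s); 5 remain; assigned so far: [4]
unit clause [6] forces x6=T; simplify:
  satisfied 3 clause(s); 2 remain; assigned so far: [4, 6]
unit clause [3] forces x3=T; simplify:
  satisfied 1 clause(s); 1 remain; assigned so far: [3, 4, 6]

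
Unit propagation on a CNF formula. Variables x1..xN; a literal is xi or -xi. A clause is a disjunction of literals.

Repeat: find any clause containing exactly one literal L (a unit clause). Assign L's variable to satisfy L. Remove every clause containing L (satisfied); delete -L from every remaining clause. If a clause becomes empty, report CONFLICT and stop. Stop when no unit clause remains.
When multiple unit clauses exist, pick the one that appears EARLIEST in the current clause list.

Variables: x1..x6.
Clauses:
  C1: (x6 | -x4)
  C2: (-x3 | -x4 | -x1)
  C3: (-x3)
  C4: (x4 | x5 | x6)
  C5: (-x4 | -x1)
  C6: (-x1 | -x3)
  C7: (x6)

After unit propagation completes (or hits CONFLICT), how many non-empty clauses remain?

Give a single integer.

unit clause [-3] forces x3=F; simplify:
  satisfied 3 clause(s); 4 remain; assigned so far: [3]
unit clause [6] forces x6=T; simplify:
  satisfied 3 clause(s); 1 remain; assigned so far: [3, 6]

Answer: 1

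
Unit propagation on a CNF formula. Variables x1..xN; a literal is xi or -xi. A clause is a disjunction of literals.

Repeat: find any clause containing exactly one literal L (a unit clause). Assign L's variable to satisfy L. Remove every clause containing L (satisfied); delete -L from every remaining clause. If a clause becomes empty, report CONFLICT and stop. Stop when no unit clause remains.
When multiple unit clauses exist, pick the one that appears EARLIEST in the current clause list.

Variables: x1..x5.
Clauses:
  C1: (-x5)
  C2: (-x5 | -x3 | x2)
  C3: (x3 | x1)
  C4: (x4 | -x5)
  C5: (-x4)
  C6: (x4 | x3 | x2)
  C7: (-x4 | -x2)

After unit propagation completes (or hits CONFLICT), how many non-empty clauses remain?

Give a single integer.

unit clause [-5] forces x5=F; simplify:
  satisfied 3 clause(s); 4 remain; assigned so far: [5]
unit clause [-4] forces x4=F; simplify:
  drop 4 from [4, 3, 2] -> [3, 2]
  satisfied 2 clause(s); 2 remain; assigned so far: [4, 5]

Answer: 2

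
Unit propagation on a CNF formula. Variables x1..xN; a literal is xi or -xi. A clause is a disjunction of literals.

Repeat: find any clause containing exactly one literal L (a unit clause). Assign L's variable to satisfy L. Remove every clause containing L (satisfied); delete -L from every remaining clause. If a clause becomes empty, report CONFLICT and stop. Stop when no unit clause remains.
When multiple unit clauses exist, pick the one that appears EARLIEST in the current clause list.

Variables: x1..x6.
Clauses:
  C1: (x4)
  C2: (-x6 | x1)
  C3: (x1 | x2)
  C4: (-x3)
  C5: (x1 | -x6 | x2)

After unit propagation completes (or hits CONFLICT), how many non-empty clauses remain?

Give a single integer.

unit clause [4] forces x4=T; simplify:
  satisfied 1 clause(s); 4 remain; assigned so far: [4]
unit clause [-3] forces x3=F; simplify:
  satisfied 1 clause(s); 3 remain; assigned so far: [3, 4]

Answer: 3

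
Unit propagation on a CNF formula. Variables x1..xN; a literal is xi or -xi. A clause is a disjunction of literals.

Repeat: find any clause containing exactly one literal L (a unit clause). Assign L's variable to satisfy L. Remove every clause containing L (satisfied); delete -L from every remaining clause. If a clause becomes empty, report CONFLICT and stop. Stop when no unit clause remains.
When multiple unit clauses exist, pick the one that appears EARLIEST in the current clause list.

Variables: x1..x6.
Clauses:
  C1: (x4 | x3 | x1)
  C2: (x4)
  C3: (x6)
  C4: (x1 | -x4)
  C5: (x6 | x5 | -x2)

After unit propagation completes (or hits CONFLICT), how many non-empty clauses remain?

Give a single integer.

Answer: 0

Derivation:
unit clause [4] forces x4=T; simplify:
  drop -4 from [1, -4] -> [1]
  satisfied 2 clause(s); 3 remain; assigned so far: [4]
unit clause [6] forces x6=T; simplify:
  satisfied 2 clause(s); 1 remain; assigned so far: [4, 6]
unit clause [1] forces x1=T; simplify:
  satisfied 1 clause(s); 0 remain; assigned so far: [1, 4, 6]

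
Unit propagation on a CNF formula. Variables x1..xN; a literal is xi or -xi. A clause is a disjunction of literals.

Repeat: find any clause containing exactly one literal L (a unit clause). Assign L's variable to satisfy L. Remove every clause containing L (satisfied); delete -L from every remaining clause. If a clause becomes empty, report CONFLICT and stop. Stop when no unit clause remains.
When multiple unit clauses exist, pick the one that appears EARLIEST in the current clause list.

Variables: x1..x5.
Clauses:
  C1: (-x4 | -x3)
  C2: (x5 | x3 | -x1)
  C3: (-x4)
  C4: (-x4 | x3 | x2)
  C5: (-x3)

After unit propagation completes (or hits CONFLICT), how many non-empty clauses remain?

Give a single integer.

unit clause [-4] forces x4=F; simplify:
  satisfied 3 clause(s); 2 remain; assigned so far: [4]
unit clause [-3] forces x3=F; simplify:
  drop 3 from [5, 3, -1] -> [5, -1]
  satisfied 1 clause(s); 1 remain; assigned so far: [3, 4]

Answer: 1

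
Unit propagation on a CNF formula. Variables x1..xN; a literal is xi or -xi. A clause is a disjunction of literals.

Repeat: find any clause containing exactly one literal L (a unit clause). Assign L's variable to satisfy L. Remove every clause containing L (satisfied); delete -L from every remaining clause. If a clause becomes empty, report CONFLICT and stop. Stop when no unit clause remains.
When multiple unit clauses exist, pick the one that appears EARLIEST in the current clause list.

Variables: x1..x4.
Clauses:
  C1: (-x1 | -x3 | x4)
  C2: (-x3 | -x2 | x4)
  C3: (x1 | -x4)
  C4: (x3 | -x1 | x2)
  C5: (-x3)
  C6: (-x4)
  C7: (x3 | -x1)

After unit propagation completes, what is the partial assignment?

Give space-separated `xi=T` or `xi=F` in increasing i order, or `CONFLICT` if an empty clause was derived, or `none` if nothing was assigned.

Answer: x1=F x3=F x4=F

Derivation:
unit clause [-3] forces x3=F; simplify:
  drop 3 from [3, -1, 2] -> [-1, 2]
  drop 3 from [3, -1] -> [-1]
  satisfied 3 clause(s); 4 remain; assigned so far: [3]
unit clause [-4] forces x4=F; simplify:
  satisfied 2 clause(s); 2 remain; assigned so far: [3, 4]
unit clause [-1] forces x1=F; simplify:
  satisfied 2 clause(s); 0 remain; assigned so far: [1, 3, 4]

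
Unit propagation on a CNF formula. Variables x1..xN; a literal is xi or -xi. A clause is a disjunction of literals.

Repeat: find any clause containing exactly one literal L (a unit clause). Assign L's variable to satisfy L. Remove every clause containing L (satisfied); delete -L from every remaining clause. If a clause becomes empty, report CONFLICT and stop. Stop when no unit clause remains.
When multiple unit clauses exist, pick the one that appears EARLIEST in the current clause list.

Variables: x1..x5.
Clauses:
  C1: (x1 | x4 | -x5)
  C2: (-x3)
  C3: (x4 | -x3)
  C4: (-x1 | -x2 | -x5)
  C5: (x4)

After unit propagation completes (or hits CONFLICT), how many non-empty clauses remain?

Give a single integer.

unit clause [-3] forces x3=F; simplify:
  satisfied 2 clause(s); 3 remain; assigned so far: [3]
unit clause [4] forces x4=T; simplify:
  satisfied 2 clause(s); 1 remain; assigned so far: [3, 4]

Answer: 1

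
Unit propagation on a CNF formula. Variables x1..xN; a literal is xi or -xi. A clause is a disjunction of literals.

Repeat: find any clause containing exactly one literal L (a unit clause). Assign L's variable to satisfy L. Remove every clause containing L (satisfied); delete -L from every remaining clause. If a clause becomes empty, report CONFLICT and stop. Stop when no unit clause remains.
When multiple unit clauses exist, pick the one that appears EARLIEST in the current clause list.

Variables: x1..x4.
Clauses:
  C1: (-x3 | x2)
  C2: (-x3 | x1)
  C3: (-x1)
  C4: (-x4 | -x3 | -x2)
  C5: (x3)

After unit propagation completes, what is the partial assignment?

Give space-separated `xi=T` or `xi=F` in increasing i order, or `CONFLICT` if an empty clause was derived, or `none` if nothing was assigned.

Answer: CONFLICT

Derivation:
unit clause [-1] forces x1=F; simplify:
  drop 1 from [-3, 1] -> [-3]
  satisfied 1 clause(s); 4 remain; assigned so far: [1]
unit clause [-3] forces x3=F; simplify:
  drop 3 from [3] -> [] (empty!)
  satisfied 3 clause(s); 1 remain; assigned so far: [1, 3]
CONFLICT (empty clause)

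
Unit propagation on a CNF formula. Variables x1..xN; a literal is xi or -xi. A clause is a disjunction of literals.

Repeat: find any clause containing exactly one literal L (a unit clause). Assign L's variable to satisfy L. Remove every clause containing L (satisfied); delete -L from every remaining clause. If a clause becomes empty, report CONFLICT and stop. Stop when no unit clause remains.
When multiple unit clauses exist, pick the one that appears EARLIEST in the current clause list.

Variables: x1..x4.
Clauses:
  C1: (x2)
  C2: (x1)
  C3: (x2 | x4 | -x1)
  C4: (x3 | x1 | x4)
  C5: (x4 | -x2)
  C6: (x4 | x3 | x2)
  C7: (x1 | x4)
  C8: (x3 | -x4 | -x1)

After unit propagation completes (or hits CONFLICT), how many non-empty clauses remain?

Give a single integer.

Answer: 0

Derivation:
unit clause [2] forces x2=T; simplify:
  drop -2 from [4, -2] -> [4]
  satisfied 3 clause(s); 5 remain; assigned so far: [2]
unit clause [1] forces x1=T; simplify:
  drop -1 from [3, -4, -1] -> [3, -4]
  satisfied 3 clause(s); 2 remain; assigned so far: [1, 2]
unit clause [4] forces x4=T; simplify:
  drop -4 from [3, -4] -> [3]
  satisfied 1 clause(s); 1 remain; assigned so far: [1, 2, 4]
unit clause [3] forces x3=T; simplify:
  satisfied 1 clause(s); 0 remain; assigned so far: [1, 2, 3, 4]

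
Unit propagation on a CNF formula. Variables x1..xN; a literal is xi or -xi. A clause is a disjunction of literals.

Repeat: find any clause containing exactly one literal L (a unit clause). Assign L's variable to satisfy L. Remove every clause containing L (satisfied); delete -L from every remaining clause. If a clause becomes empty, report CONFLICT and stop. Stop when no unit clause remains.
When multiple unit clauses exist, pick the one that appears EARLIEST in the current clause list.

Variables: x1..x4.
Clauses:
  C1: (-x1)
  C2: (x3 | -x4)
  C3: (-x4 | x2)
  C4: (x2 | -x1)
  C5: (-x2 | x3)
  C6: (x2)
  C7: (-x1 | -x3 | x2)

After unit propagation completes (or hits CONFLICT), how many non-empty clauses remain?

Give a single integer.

Answer: 0

Derivation:
unit clause [-1] forces x1=F; simplify:
  satisfied 3 clause(s); 4 remain; assigned so far: [1]
unit clause [2] forces x2=T; simplify:
  drop -2 from [-2, 3] -> [3]
  satisfied 2 clause(s); 2 remain; assigned so far: [1, 2]
unit clause [3] forces x3=T; simplify:
  satisfied 2 clause(s); 0 remain; assigned so far: [1, 2, 3]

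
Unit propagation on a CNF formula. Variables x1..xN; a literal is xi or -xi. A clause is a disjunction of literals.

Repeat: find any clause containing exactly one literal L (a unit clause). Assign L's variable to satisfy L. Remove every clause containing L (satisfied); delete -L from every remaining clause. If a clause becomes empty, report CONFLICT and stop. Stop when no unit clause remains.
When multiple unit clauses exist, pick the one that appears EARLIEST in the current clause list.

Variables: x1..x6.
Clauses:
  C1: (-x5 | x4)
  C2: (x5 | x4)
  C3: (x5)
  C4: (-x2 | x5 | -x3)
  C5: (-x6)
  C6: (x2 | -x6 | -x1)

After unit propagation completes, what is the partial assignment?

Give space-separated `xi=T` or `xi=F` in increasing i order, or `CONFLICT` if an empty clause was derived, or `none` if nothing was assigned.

Answer: x4=T x5=T x6=F

Derivation:
unit clause [5] forces x5=T; simplify:
  drop -5 from [-5, 4] -> [4]
  satisfied 3 clause(s); 3 remain; assigned so far: [5]
unit clause [4] forces x4=T; simplify:
  satisfied 1 clause(s); 2 remain; assigned so far: [4, 5]
unit clause [-6] forces x6=F; simplify:
  satisfied 2 clause(s); 0 remain; assigned so far: [4, 5, 6]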